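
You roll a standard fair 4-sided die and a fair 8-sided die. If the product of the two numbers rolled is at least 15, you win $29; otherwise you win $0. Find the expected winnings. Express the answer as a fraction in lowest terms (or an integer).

E[payout] = (11/16)·0 + (5/16)·29 = 145/16

145/16 dollars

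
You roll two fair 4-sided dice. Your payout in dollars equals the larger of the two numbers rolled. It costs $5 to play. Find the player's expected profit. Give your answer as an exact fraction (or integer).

Distribution of the larger of the two numbers rolled: 1 w.p. 1/16, 2 w.p. 3/16, 3 w.p. 5/16, 4 w.p. 7/16
E[payout] = (1/16)·1 + (3/16)·2 + (5/16)·3 + (7/16)·4 = 25/8
Expected profit = 25/8 − 5 = -15/8

-15/8 dollars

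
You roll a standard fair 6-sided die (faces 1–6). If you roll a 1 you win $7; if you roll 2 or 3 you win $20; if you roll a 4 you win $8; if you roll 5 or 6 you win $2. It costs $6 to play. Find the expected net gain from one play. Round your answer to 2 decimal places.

$3.83

E[payout] = (1/3)·2 + (1/6)·7 + (1/6)·8 + (1/3)·20 = 59/6
Expected profit = 59/6 − 6 = 23/6 ≈ $3.83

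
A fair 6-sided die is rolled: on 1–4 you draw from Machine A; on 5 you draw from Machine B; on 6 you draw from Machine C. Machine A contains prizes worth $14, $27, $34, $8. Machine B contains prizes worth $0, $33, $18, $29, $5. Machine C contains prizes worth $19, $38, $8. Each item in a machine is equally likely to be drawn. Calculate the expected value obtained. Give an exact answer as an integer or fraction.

E[X | Machine A] = (14 + 27 + 34 + 8)/4 = 83/4
E[X | Machine B] = (0 + 33 + 18 + 29 + 5)/5 = 17
E[X | Machine C] = (19 + 38 + 8)/3 = 65/3
E[X] = (2/3)·83/4 + (1/6)·17 + (1/6)·65/3 = 365/18

365/18 dollars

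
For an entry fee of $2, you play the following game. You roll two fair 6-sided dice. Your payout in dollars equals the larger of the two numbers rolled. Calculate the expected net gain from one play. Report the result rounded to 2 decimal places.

Distribution of the larger of the two numbers rolled: 1 w.p. 1/36, 2 w.p. 1/12, 3 w.p. 5/36, 4 w.p. 7/36, 5 w.p. 1/4, 6 w.p. 11/36
E[payout] = (1/36)·1 + (1/12)·2 + (5/36)·3 + (7/36)·4 + (1/4)·5 + (11/36)·6 = 161/36
Expected profit = 161/36 − 2 = 89/36 ≈ $2.47

$2.47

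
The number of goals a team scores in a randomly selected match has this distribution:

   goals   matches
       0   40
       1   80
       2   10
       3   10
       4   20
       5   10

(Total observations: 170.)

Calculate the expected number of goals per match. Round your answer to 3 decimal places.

Total = 170, so P(goals=0) = 40/170, etc.
E[X] = (4/17)·0 + (8/17)·1 + (1/17)·2 + (1/17)·3 + (2/17)·4 + (1/17)·5
     = 26/17 ≈ 1.529

1.529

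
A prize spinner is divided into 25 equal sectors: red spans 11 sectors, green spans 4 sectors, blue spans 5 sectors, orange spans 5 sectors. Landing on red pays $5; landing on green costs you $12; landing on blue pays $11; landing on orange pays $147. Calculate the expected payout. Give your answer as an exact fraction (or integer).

797/25 dollars

E[payout] = (11/25)·5 + (4/25)·(-12) + (5/25)·11 + (5/25)·147 = 797/25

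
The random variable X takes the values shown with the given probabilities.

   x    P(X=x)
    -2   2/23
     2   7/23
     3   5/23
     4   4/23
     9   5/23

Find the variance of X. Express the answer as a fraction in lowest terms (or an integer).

E[X] = (2/23)·(-2) + (7/23)·2 + (5/23)·3 + (4/23)·4 + (5/23)·9 = 86/23
E[X²] = (2/23)·4 + (7/23)·4 + (5/23)·9 + (4/23)·16 + (5/23)·81 = 550/23
Var(X) = 550/23 − (86/23)² = 5254/529

5254/529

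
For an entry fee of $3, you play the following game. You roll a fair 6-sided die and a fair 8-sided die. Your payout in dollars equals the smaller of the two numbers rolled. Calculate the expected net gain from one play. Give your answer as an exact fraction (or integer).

-11/48 dollars

Distribution of the smaller of the two numbers rolled: 1 w.p. 13/48, 2 w.p. 11/48, 3 w.p. 3/16, 4 w.p. 7/48, 5 w.p. 5/48, 6 w.p. 1/16
E[payout] = (13/48)·1 + (11/48)·2 + (3/16)·3 + (7/48)·4 + (5/48)·5 + (1/16)·6 = 133/48
Expected profit = 133/48 − 3 = -11/48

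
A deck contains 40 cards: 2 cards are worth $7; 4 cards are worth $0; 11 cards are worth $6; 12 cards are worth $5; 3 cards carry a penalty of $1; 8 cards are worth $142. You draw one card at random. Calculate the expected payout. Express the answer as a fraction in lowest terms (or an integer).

E[payout] = (2/40)·7 + (4/40)·0 + (11/40)·6 + (12/40)·5 + (3/40)·(-1) + (8/40)·142 = 1273/40

1273/40 dollars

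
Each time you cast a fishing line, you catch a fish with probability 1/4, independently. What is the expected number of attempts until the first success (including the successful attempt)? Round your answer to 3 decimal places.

For a geometric distribution, E[trials] = 1/p = 1/(1/4) = 4.
≈ 4.000

4.000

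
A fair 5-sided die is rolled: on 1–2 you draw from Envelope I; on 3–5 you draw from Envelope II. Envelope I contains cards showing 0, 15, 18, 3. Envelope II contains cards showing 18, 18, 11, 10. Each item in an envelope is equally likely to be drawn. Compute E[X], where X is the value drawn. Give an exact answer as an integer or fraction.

243/20

E[X | Envelope I] = (0 + 15 + 18 + 3)/4 = 9
E[X | Envelope II] = (18 + 18 + 11 + 10)/4 = 57/4
E[X] = (2/5)·9 + (3/5)·57/4 = 243/20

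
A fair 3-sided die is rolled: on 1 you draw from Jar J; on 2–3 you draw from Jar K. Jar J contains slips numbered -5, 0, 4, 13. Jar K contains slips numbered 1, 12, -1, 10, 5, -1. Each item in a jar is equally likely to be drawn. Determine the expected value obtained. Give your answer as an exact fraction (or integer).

E[X | Jar J] = (-5 + 0 + 4 + 13)/4 = 3
E[X | Jar K] = (1 + 12 − 1 + 10 + 5 − 1)/6 = 13/3
E[X] = (1/3)·3 + (2/3)·13/3 = 35/9

35/9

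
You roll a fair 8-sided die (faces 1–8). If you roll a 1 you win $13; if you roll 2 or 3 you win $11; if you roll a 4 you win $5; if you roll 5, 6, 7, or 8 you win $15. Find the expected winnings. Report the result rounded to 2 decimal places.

E[payout] = (1/8)·5 + (1/4)·11 + (1/8)·13 + (1/2)·15 = 25/2
≈ $12.50

$12.50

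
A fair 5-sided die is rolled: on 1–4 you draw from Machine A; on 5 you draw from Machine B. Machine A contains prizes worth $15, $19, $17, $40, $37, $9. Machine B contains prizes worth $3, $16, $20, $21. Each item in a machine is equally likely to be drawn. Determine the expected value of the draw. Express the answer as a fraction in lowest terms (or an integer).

319/15 dollars

E[X | Machine A] = (15 + 19 + 17 + 40 + 37 + 9)/6 = 137/6
E[X | Machine B] = (3 + 16 + 20 + 21)/4 = 15
E[X] = (4/5)·137/6 + (1/5)·15 = 319/15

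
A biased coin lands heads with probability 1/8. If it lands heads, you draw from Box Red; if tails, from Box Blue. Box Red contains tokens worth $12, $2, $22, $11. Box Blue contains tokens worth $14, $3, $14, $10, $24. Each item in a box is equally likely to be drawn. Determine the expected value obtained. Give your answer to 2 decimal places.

$12.84

E[X | Box Red] = (12 + 2 + 22 + 11)/4 = 47/4
E[X | Box Blue] = (14 + 3 + 14 + 10 + 24)/5 = 13
E[X] = (1/8)·47/4 + (7/8)·13 = 411/32 ≈ 12.84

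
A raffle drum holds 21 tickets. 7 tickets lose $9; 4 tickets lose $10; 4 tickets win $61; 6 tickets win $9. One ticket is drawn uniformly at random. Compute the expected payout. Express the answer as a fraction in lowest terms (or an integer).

E[payout] = (7/21)·(-9) + (4/21)·(-10) + (4/21)·61 + (6/21)·9 = 65/7

65/7 dollars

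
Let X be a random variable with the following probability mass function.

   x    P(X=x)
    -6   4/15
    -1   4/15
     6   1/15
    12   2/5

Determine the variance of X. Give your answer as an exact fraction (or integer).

E[X] = (4/15)·(-6) + (4/15)·(-1) + (1/15)·6 + (2/5)·12 = 10/3
E[X²] = (4/15)·36 + (4/15)·1 + (1/15)·36 + (2/5)·144 = 1048/15
Var(X) = 1048/15 − (10/3)² = 2644/45

2644/45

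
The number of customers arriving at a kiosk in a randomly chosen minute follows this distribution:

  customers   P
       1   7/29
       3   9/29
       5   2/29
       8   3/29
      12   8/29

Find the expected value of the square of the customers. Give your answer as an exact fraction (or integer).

E[X²] = (7/29)·1 + (9/29)·9 + (2/29)·25 + (3/29)·64 + (8/29)·144
     = 1482/29

1482/29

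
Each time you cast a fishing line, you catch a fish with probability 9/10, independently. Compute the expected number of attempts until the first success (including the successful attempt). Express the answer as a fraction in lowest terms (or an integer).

For a geometric distribution, E[trials] = 1/p = 1/(9/10) = 10/9.

10/9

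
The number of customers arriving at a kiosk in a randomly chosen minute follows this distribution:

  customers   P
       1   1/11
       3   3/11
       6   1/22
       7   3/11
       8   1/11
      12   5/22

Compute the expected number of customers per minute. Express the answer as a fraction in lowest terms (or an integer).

E[X] = (1/11)·1 + (3/11)·3 + (1/22)·6 + (3/11)·7 + (1/11)·8 + (5/22)·12
     = 72/11

72/11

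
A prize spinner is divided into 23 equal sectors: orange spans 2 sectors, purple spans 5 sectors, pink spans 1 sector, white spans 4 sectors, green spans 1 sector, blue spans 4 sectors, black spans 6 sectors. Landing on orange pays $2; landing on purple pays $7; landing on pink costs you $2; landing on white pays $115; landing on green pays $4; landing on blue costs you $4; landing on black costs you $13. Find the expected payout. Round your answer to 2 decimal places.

E[payout] = (2/23)·2 + (5/23)·7 + (1/23)·(-2) + (4/23)·115 + (1/23)·4 + (4/23)·(-4) + (6/23)·(-13) = 407/23
≈ $17.70

$17.70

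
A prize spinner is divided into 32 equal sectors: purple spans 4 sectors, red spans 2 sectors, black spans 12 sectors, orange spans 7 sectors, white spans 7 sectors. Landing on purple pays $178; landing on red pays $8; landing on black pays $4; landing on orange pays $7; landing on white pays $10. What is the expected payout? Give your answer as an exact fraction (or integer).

E[payout] = (4/32)·178 + (2/32)·8 + (12/32)·4 + (7/32)·7 + (7/32)·10 = 895/32

895/32 dollars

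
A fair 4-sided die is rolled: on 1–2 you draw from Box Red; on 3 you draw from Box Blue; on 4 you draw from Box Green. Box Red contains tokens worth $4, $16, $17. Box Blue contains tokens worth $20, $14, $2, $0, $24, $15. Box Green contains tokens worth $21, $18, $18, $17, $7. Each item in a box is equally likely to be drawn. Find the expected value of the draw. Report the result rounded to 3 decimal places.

E[X | Box Red] = (4 + 16 + 17)/3 = 37/3
E[X | Box Blue] = (20 + 14 + 2 + 0 + 24 + 15)/6 = 25/2
E[X | Box Green] = (21 + 18 + 18 + 17 + 7)/5 = 81/5
E[X] = (1/2)·37/3 + (1/4)·25/2 + (1/4)·81/5 = 1601/120 ≈ 13.342

$13.342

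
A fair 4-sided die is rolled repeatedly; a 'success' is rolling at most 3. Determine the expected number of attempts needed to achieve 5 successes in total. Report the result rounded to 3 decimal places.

6.667

By linearity (sum of 5 independent geometric waits), E[trials] = 5/p = 5/(3/4) = 20/3.
≈ 6.667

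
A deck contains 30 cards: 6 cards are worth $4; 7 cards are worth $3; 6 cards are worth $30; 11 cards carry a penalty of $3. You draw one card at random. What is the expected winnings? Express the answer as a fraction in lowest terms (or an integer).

E[payout] = (6/30)·4 + (7/30)·3 + (6/30)·30 + (11/30)·(-3) = 32/5

32/5 dollars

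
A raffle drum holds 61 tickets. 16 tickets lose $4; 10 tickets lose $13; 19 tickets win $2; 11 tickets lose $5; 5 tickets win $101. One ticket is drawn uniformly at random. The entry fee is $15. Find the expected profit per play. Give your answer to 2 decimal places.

-$10.18

E[payout] = (16/61)·(-4) + (10/61)·(-13) + (19/61)·2 + (11/61)·(-5) + (5/61)·101 = 294/61
Expected profit = 294/61 − 15 = -621/61 ≈ -$10.18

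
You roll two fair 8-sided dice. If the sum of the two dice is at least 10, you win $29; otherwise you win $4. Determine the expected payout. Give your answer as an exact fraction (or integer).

239/16 dollars

E[payout] = (9/16)·4 + (7/16)·29 = 239/16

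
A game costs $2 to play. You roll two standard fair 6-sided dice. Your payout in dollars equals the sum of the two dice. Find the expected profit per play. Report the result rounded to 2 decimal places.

Distribution of the sum of the two dice: 2 w.p. 1/36, 3 w.p. 1/18, 4 w.p. 1/12, 5 w.p. 1/9, 6 w.p. 5/36, 7 w.p. 1/6, …
E[payout] = (1/36)·2 + (1/18)·3 + (1/12)·4 + (1/9)·5 + (5/36)·6 + (1/6)·7 + (5/36)·8 + (1/9)·9 + (1/12)·10 + (1/18)·11 + (1/36)·12 = 7
Expected profit = 7 − 2 = 5 ≈ $5.00

$5.00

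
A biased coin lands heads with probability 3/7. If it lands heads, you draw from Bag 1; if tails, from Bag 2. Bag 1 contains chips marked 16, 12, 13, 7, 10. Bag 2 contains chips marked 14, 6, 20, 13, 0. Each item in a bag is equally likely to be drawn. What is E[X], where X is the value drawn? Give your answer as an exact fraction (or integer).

E[X | Bag 1] = (16 + 12 + 13 + 7 + 10)/5 = 58/5
E[X | Bag 2] = (14 + 6 + 20 + 13 + 0)/5 = 53/5
E[X] = (3/7)·58/5 + (4/7)·53/5 = 386/35

386/35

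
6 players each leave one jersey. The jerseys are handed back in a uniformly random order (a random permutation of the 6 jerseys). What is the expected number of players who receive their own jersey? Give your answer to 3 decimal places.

Let Xᵢ = 1 if person i gets their own jersey. For each i, P(Xᵢ=1) = 1/6.
By linearity of expectation, E[X₁+…+X_6] = 6·(1/6) = 1.
≈ 1.000

1.000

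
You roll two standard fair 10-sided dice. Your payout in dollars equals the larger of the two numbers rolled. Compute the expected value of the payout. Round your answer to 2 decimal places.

Distribution of the larger of the two numbers rolled: 1 w.p. 1/100, 2 w.p. 3/100, 3 w.p. 1/20, 4 w.p. 7/100, 5 w.p. 9/100, 6 w.p. 11/100, …
E[payout] = (1/100)·1 + (3/100)·2 + (1/20)·3 + (7/100)·4 + (9/100)·5 + (11/100)·6 + (13/100)·7 + (3/20)·8 + (17/100)·9 + (19/100)·10 = 143/20
≈ $7.15

$7.15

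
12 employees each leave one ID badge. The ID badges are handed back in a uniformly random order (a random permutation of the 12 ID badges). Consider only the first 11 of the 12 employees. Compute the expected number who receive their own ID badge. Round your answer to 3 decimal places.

Let Xᵢ = 1 if person i gets their own ID badge. For each i, P(Xᵢ=1) = 1/12.
By linearity of expectation, E[X₁+…+X_11] = 11·(1/12) = 11/12.
≈ 0.917

0.917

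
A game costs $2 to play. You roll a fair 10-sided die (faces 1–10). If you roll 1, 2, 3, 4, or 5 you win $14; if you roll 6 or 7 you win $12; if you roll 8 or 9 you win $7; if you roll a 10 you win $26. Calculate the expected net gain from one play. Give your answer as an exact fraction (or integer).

E[payout] = (1/5)·7 + (1/5)·12 + (1/2)·14 + (1/10)·26 = 67/5
Expected profit = 67/5 − 2 = 57/5

57/5 dollars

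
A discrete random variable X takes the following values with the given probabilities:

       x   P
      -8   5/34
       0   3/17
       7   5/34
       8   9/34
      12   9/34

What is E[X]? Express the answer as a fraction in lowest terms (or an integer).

E[X] = (5/34)·(-8) + (3/17)·0 + (5/34)·7 + (9/34)·8 + (9/34)·12
     = 175/34

175/34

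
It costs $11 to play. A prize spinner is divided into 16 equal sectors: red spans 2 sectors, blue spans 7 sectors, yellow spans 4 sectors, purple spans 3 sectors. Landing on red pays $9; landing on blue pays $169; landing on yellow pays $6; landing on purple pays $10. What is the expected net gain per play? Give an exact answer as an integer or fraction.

1079/16 dollars

E[payout] = (2/16)·9 + (7/16)·169 + (4/16)·6 + (3/16)·10 = 1255/16
Expected profit = 1255/16 − 11 = 1079/16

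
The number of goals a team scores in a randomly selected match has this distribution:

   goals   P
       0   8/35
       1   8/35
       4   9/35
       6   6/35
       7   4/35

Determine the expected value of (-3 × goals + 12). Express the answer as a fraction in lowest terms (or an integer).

E[-3x+12] = (8/35)·12 + (8/35)·9 + (9/35)·0 + (6/35)·(-6) + (4/35)·(-9)
     = 96/35

96/35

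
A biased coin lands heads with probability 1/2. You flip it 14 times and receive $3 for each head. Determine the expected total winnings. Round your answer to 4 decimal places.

$21.0000

E[#heads] = 14·1/2 = 7 (linearity over flips).
E[winnings] = 3·7 = 21.
≈ 21.0000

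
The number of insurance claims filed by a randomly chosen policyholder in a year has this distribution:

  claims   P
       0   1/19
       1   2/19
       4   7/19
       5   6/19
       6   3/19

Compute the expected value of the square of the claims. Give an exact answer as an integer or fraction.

372/19

E[X²] = (1/19)·0 + (2/19)·1 + (7/19)·16 + (6/19)·25 + (3/19)·36
     = 372/19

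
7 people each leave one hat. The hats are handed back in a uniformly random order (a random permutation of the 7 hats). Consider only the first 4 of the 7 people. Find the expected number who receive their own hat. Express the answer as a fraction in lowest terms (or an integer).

Let Xᵢ = 1 if person i gets their own hat. For each i, P(Xᵢ=1) = 1/7.
By linearity of expectation, E[X₁+…+X_4] = 4·(1/7) = 4/7.

4/7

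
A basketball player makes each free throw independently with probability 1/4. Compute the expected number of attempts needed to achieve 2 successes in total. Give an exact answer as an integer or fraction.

By linearity (sum of 2 independent geometric waits), E[trials] = 2/p = 2/(1/4) = 8.

8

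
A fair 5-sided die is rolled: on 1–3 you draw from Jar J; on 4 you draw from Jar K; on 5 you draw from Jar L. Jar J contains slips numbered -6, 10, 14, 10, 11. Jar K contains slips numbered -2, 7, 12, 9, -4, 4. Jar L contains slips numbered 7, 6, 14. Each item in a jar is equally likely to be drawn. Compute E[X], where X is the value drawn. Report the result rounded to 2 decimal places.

E[X | Jar J] = (-6 + 10 + 14 + 10 + 11)/5 = 39/5
E[X | Jar K] = (-2 + 7 + 12 + 9 − 4 + 4)/6 = 13/3
E[X | Jar L] = (7 + 6 + 14)/3 = 9
E[X] = (3/5)·39/5 + (1/5)·13/3 + (1/5)·9 = 551/75 ≈ 7.35

7.35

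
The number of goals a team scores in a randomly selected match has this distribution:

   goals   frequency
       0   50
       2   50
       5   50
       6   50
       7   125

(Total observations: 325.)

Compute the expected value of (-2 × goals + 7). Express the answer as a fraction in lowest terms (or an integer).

Total = 325, so P(goals=0) = 50/325, etc.
E[-2x+7] = (2/13)·7 + (2/13)·3 + (2/13)·(-3) + (2/13)·(-5) + (5/13)·(-7)
     = -31/13

-31/13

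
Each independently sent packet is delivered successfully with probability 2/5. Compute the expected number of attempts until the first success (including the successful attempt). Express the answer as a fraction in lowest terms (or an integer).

5/2

For a geometric distribution, E[trials] = 1/p = 1/(2/5) = 5/2.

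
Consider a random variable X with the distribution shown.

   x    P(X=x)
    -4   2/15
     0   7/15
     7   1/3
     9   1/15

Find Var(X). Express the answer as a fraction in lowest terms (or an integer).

E[X] = (2/15)·(-4) + (7/15)·0 + (1/3)·7 + (1/15)·9 = 12/5
E[X²] = (2/15)·16 + (7/15)·0 + (1/3)·49 + (1/15)·81 = 358/15
Var(X) = 358/15 − (12/5)² = 1358/75

1358/75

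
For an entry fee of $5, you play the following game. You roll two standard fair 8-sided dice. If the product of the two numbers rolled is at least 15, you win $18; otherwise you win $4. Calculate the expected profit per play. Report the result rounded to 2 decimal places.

E[payout] = (29/64)·4 + (35/64)·18 = 373/32
Expected profit = 373/32 − 5 = 213/32 ≈ $6.66

$6.66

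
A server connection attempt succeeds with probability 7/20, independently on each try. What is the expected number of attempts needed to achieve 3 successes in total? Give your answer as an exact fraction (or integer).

60/7

By linearity (sum of 3 independent geometric waits), E[trials] = 3/p = 3/(7/20) = 60/7.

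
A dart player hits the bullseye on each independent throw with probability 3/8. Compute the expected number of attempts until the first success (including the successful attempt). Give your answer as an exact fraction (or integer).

For a geometric distribution, E[trials] = 1/p = 1/(3/8) = 8/3.

8/3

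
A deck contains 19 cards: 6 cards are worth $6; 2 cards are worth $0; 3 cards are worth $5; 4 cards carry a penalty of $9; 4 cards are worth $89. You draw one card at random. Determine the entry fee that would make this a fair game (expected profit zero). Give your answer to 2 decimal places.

E[payout] = (6/19)·6 + (2/19)·0 + (3/19)·5 + (4/19)·(-9) + (4/19)·89 = 371/19
Fair fee = E[payout] = 371/19 ≈ $19.53

$19.53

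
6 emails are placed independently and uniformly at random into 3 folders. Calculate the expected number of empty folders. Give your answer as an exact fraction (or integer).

Let Xⱼ=1 if folder j is empty. P(Xⱼ=1) = ((3-1)/3)^6 = 64/729.
By linearity, E[#empty] = 3·64/729 = 64/243.

64/243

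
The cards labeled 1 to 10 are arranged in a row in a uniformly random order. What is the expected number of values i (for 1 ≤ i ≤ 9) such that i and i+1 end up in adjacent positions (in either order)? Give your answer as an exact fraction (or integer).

For each i ∈ {1,…,9}, let Xᵢ = 1 if i and i+1 are adjacent. P(Xᵢ=1) = 2·(10−1)!/10! = 2/10.
By linearity, E[ΣXᵢ] = (9)·(2/10) = 9/5.

9/5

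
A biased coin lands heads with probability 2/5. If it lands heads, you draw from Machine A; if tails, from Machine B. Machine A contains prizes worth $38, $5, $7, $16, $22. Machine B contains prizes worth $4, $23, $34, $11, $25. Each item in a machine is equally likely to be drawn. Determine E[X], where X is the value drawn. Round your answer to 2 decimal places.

E[X | Machine A] = (38 + 5 + 7 + 16 + 22)/5 = 88/5
E[X | Machine B] = (4 + 23 + 34 + 11 + 25)/5 = 97/5
E[X] = (2/5)·88/5 + (3/5)·97/5 = 467/25 ≈ 18.68

$18.68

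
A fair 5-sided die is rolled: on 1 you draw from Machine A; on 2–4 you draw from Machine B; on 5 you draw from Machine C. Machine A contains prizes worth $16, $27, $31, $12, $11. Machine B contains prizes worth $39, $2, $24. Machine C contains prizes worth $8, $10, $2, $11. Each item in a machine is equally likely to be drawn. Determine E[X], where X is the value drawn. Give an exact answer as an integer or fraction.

1843/100 dollars

E[X | Machine A] = (16 + 27 + 31 + 12 + 11)/5 = 97/5
E[X | Machine B] = (39 + 2 + 24)/3 = 65/3
E[X | Machine C] = (8 + 10 + 2 + 11)/4 = 31/4
E[X] = (1/5)·97/5 + (3/5)·65/3 + (1/5)·31/4 = 1843/100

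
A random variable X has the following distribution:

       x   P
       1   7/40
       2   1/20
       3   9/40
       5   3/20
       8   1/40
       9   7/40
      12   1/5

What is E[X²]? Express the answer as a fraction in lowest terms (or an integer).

E[X²] = (7/40)·1 + (1/20)·4 + (9/40)·9 + (3/20)·25 + (1/40)·64 + (7/40)·81 + (1/5)·144
     = 2029/40

2029/40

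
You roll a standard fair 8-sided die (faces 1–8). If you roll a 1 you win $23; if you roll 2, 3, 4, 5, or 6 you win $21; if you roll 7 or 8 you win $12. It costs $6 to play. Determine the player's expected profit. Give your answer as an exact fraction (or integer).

E[payout] = (1/4)·12 + (5/8)·21 + (1/8)·23 = 19
Expected profit = 19 − 6 = 13

$13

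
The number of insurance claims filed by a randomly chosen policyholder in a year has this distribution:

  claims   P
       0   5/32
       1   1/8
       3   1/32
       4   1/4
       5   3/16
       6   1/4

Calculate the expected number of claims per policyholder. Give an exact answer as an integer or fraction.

E[X] = (5/32)·0 + (1/8)·1 + (1/32)·3 + (1/4)·4 + (3/16)·5 + (1/4)·6
     = 117/32

117/32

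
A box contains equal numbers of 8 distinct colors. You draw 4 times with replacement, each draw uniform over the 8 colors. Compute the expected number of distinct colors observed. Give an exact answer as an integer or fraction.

Let Xⱼ=1 if type j appears at least once. P(Xⱼ=1) = 1 − ((8−1)/8)^4 = 1695/4096.
E[#distinct] = 8·1695/4096 = 1695/512.

1695/512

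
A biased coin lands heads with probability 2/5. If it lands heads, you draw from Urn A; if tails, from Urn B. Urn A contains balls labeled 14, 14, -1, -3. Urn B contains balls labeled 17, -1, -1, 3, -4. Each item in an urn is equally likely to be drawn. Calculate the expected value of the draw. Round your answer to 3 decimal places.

4.080

E[X | Urn A] = (14 + 14 − 1 − 3)/4 = 6
E[X | Urn B] = (17 − 1 − 1 + 3 − 4)/5 = 14/5
E[X] = (2/5)·6 + (3/5)·14/5 = 102/25 ≈ 4.080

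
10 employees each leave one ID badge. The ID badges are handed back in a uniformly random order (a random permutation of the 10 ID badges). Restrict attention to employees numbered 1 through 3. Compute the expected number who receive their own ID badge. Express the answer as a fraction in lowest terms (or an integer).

3/10

Let Xᵢ = 1 if person i gets their own ID badge. For each i, P(Xᵢ=1) = 1/10.
By linearity of expectation, E[X₁+…+X_3] = 3·(1/10) = 3/10.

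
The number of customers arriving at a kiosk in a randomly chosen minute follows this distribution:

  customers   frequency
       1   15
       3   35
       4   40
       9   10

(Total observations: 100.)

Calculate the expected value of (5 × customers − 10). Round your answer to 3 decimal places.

Total = 100, so P(customers=1) = 15/100, etc.
E[5x-10] = (3/20)·(-5) + (7/20)·5 + (2/5)·10 + (1/10)·35
     = 17/2 ≈ 8.500

8.500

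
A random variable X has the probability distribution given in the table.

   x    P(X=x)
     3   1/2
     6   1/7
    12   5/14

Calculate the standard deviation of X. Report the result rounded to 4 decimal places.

E[X] = 93/14, E[X²] = 855/14
Var(X) = E[X²] − (E[X])² = 855/14 − 8649/196 = 3321/196
SD(X) = √(3321/196) ≈ 4.1163

4.1163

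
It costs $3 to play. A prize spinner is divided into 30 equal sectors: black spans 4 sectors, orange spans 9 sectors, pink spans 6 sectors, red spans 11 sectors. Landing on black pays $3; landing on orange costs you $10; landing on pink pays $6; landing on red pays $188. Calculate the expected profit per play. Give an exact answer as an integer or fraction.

968/15 dollars

E[payout] = (4/30)·3 + (9/30)·(-10) + (6/30)·6 + (11/30)·188 = 1013/15
Expected profit = 1013/15 − 3 = 968/15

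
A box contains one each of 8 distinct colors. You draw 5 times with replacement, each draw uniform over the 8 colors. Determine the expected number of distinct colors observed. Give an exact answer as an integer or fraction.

Let Xⱼ=1 if type j appears at least once. P(Xⱼ=1) = 1 − ((8−1)/8)^5 = 15961/32768.
E[#distinct] = 8·15961/32768 = 15961/4096.

15961/4096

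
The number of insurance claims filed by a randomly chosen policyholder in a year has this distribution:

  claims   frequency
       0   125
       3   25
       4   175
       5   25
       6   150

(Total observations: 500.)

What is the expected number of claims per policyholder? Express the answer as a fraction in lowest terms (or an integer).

Total = 500, so P(claims=0) = 125/500, etc.
E[X] = (1/4)·0 + (1/20)·3 + (7/20)·4 + (1/20)·5 + (3/10)·6
     = 18/5

18/5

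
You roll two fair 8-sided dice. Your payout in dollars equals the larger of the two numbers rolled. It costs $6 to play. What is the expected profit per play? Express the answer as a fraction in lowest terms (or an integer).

Distribution of the larger of the two numbers rolled: 1 w.p. 1/64, 2 w.p. 3/64, 3 w.p. 5/64, 4 w.p. 7/64, 5 w.p. 9/64, 6 w.p. 11/64, …
E[payout] = (1/64)·1 + (3/64)·2 + (5/64)·3 + (7/64)·4 + (9/64)·5 + (11/64)·6 + (13/64)·7 + (15/64)·8 = 93/16
Expected profit = 93/16 − 6 = -3/16

-3/16 dollars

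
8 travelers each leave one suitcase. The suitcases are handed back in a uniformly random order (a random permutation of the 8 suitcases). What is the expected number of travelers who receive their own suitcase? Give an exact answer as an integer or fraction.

Let Xᵢ = 1 if person i gets their own suitcase. For each i, P(Xᵢ=1) = 1/8.
By linearity of expectation, E[X₁+…+X_8] = 8·(1/8) = 1.

1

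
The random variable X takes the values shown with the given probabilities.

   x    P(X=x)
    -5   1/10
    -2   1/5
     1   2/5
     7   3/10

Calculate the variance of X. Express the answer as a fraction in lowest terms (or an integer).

396/25

E[X] = (1/10)·(-5) + (1/5)·(-2) + (2/5)·1 + (3/10)·7 = 8/5
E[X²] = (1/10)·25 + (1/5)·4 + (2/5)·1 + (3/10)·49 = 92/5
Var(X) = 92/5 − (8/5)² = 396/25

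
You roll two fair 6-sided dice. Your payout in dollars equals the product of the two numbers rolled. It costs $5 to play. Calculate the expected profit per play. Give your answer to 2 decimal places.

Distribution of the product of the two numbers rolled: 1 w.p. 1/36, 2 w.p. 1/18, 3 w.p. 1/18, 4 w.p. 1/12, 5 w.p. 1/18, 6 w.p. 1/9, …
E[payout] = (1/36)·1 + (1/18)·2 + (1/18)·3 + (1/12)·4 + (1/18)·5 + (1/9)·6 + (1/18)·8 + (1/36)·9 + (1/18)·10 + (1/9)·12 + (1/18)·15 + (1/36)·16 + (1/18)·18 + (1/18)·20 + (1/18)·24 + (1/36)·25 + (1/18)·30 + (1/36)·36 = 49/4
Expected profit = 49/4 − 5 = 29/4 ≈ $7.25

$7.25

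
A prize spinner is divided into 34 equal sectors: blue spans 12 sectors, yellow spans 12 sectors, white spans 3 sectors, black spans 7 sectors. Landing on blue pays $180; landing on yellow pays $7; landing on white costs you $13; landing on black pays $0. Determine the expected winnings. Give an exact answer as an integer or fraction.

2205/34 dollars

E[payout] = (12/34)·180 + (12/34)·7 + (3/34)·(-13) + (7/34)·0 = 2205/34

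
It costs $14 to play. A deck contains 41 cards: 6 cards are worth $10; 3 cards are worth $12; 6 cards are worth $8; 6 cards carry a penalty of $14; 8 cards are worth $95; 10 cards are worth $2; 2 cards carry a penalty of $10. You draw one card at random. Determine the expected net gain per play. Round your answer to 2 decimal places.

E[payout] = (6/41)·10 + (3/41)·12 + (6/41)·8 + (6/41)·(-14) + (8/41)·95 + (10/41)·2 + (2/41)·(-10) = 20
Expected profit = 20 − 14 = 6 ≈ $6.00

$6.00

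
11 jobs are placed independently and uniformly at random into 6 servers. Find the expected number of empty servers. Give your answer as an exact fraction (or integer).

Let Xⱼ=1 if server j is empty. P(Xⱼ=1) = ((6-1)/6)^11 = 48828125/362797056.
By linearity, E[#empty] = 6·48828125/362797056 = 48828125/60466176.

48828125/60466176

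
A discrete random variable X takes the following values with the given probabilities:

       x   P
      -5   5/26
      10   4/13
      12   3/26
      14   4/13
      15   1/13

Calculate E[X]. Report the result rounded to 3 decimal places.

8.962

E[X] = (5/26)·(-5) + (4/13)·10 + (3/26)·12 + (4/13)·14 + (1/13)·15
     = 233/26 ≈ 8.962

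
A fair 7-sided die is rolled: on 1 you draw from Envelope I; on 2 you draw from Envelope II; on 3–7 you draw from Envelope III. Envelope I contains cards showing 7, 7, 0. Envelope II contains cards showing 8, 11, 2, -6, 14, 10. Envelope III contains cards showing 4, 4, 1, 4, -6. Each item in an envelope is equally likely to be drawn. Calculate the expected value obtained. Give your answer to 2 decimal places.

E[X | Envelope I] = (7 + 7 + 0)/3 = 14/3
E[X | Envelope II] = (8 + 11 + 2 − 6 + 14 + 10)/6 = 13/2
E[X | Envelope III] = (4 + 4 + 1 + 4 − 6)/5 = 7/5
E[X] = (1/7)·14/3 + (1/7)·13/2 + (5/7)·7/5 = 109/42 ≈ 2.60

2.60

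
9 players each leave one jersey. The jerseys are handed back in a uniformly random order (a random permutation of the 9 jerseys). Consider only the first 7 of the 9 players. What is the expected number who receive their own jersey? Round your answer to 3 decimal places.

0.778

Let Xᵢ = 1 if person i gets their own jersey. For each i, P(Xᵢ=1) = 1/9.
By linearity of expectation, E[X₁+…+X_7] = 7·(1/9) = 7/9.
≈ 0.778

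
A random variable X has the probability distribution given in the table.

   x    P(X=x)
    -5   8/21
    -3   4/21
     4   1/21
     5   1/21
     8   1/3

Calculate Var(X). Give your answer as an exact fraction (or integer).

15056/441

E[X] = (8/21)·(-5) + (4/21)·(-3) + (1/21)·4 + (1/21)·5 + (1/3)·8 = 13/21
E[X²] = (8/21)·25 + (4/21)·9 + (1/21)·16 + (1/21)·25 + (1/3)·64 = 725/21
Var(X) = 725/21 − (13/21)² = 15056/441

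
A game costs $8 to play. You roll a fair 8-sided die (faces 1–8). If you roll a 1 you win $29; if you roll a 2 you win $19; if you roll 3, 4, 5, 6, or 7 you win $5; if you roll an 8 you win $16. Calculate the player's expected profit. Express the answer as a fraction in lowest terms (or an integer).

25/8 dollars

E[payout] = (5/8)·5 + (1/8)·16 + (1/8)·19 + (1/8)·29 = 89/8
Expected profit = 89/8 − 8 = 25/8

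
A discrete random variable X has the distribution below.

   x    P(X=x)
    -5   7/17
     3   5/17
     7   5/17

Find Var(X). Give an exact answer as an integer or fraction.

7680/289

E[X] = (7/17)·(-5) + (5/17)·3 + (5/17)·7 = 15/17
E[X²] = (7/17)·25 + (5/17)·9 + (5/17)·49 = 465/17
Var(X) = 465/17 − (15/17)² = 7680/289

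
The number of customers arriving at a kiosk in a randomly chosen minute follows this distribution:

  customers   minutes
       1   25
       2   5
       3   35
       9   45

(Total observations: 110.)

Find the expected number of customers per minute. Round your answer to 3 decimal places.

Total = 110, so P(customers=1) = 25/110, etc.
E[X] = (5/22)·1 + (1/22)·2 + (7/22)·3 + (9/22)·9
     = 109/22 ≈ 4.955

4.955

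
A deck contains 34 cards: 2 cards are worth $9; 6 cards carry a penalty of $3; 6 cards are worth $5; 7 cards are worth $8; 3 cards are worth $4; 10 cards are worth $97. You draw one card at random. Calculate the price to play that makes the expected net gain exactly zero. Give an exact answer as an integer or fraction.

E[payout] = (2/34)·9 + (6/34)·(-3) + (6/34)·5 + (7/34)·8 + (3/34)·4 + (10/34)·97 = 534/17
Fair fee = E[payout] = 534/17

534/17 dollars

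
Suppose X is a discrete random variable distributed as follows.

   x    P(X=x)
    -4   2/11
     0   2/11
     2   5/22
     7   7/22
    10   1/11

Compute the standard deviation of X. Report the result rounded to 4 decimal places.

E[X] = 63/22, E[X²] = 57/2
Var(X) = E[X²] − (E[X])² = 57/2 − 3969/484 = 9825/484
SD(X) = √(9825/484) ≈ 4.5055

4.5055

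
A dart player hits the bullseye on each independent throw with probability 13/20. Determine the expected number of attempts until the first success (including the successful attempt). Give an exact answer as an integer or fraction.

For a geometric distribution, E[trials] = 1/p = 1/(13/20) = 20/13.

20/13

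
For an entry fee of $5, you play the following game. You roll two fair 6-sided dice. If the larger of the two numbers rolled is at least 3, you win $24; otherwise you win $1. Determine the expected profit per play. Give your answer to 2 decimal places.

$16.44

E[payout] = (1/9)·1 + (8/9)·24 = 193/9
Expected profit = 193/9 − 5 = 148/9 ≈ $16.44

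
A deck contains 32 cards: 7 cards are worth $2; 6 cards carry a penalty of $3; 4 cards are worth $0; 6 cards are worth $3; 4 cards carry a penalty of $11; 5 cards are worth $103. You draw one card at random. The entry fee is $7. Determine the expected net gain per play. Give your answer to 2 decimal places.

$8.16

E[payout] = (7/32)·2 + (6/32)·(-3) + (4/32)·0 + (6/32)·3 + (4/32)·(-11) + (5/32)·103 = 485/32
Expected profit = 485/32 − 7 = 261/32 ≈ $8.16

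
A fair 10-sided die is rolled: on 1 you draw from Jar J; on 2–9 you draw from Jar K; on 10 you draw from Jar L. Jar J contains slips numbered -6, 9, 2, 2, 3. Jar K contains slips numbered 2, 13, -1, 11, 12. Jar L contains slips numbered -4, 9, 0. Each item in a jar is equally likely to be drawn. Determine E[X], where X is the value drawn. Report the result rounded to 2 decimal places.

6.29

E[X | Jar J] = (-6 + 9 + 2 + 2 + 3)/5 = 2
E[X | Jar K] = (2 + 13 − 1 + 11 + 12)/5 = 37/5
E[X | Jar L] = (-4 + 9 + 0)/3 = 5/3
E[X] = (1/10)·2 + (4/5)·37/5 + (1/10)·5/3 = 943/150 ≈ 6.29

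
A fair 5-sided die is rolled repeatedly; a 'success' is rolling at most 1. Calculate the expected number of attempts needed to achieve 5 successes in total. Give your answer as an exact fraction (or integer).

25

By linearity (sum of 5 independent geometric waits), E[trials] = 5/p = 5/(1/5) = 25.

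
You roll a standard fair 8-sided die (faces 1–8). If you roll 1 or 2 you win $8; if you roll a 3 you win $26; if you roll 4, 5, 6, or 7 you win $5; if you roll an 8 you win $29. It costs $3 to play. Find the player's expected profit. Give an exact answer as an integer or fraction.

E[payout] = (1/2)·5 + (1/4)·8 + (1/8)·26 + (1/8)·29 = 91/8
Expected profit = 91/8 − 3 = 67/8

67/8 dollars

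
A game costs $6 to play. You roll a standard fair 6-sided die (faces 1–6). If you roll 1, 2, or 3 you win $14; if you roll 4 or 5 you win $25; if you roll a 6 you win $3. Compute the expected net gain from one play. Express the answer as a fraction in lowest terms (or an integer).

E[payout] = (1/6)·3 + (1/2)·14 + (1/3)·25 = 95/6
Expected profit = 95/6 − 6 = 59/6

59/6 dollars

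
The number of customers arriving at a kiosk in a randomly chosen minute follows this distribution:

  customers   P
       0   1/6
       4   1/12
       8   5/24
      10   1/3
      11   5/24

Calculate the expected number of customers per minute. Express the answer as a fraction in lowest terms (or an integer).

E[X] = (1/6)·0 + (1/12)·4 + (5/24)·8 + (1/3)·10 + (5/24)·11
     = 61/8

61/8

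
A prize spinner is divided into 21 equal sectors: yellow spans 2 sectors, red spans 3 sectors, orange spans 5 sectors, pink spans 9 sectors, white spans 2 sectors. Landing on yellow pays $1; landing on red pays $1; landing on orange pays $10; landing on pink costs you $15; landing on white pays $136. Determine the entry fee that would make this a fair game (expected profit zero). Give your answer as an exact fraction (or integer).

E[payout] = (2/21)·1 + (3/21)·1 + (5/21)·10 + (9/21)·(-15) + (2/21)·136 = 64/7
Fair fee = E[payout] = 64/7

64/7 dollars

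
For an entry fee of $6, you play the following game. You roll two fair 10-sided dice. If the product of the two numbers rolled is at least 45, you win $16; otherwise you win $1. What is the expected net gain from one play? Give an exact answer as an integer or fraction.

-11/10 dollars

E[payout] = (37/50)·1 + (13/50)·16 = 49/10
Expected profit = 49/10 − 6 = -11/10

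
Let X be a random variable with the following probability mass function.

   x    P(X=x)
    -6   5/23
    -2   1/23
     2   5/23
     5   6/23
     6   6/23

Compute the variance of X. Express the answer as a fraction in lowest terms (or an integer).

11174/529

E[X] = (5/23)·(-6) + (1/23)·(-2) + (5/23)·2 + (6/23)·5 + (6/23)·6 = 44/23
E[X²] = (5/23)·36 + (1/23)·4 + (5/23)·4 + (6/23)·25 + (6/23)·36 = 570/23
Var(X) = 570/23 − (44/23)² = 11174/529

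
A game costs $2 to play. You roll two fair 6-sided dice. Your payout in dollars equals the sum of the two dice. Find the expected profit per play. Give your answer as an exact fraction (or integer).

$5

Distribution of the sum of the two dice: 2 w.p. 1/36, 3 w.p. 1/18, 4 w.p. 1/12, 5 w.p. 1/9, 6 w.p. 5/36, 7 w.p. 1/6, …
E[payout] = (1/36)·2 + (1/18)·3 + (1/12)·4 + (1/9)·5 + (5/36)·6 + (1/6)·7 + (5/36)·8 + (1/9)·9 + (1/12)·10 + (1/18)·11 + (1/36)·12 = 7
Expected profit = 7 − 2 = 5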